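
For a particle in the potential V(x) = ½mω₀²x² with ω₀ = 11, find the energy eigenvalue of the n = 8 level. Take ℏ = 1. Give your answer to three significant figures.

The oscillator eigenvalues are E_n = ℏω₀(n + ½), so E_8 = 11 × 8.5 = 93.50.

E = 93.5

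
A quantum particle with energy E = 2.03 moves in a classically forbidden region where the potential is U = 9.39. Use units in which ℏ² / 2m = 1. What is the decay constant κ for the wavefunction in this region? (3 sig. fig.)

Since E < U the TISE in this region is ψ'' = κ²ψ with κ = √(2m(U − E))/ℏ.
κ = √(2 × 0.5 × 7.36) = 2.713.

κ = 2.71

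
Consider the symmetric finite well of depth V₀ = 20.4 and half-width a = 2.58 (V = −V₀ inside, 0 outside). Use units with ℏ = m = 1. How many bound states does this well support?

N = 11

The dimensionless depth is z₀ = a√(2mV₀)/ℏ = 2.58 × √(40.80) = 16.48.
The even/odd transcendental equations gain one root per π/2 in z₀, giving N = 1 + ⌊2z₀/π⌋ = 1 + ⌊10.49⌋ = 11.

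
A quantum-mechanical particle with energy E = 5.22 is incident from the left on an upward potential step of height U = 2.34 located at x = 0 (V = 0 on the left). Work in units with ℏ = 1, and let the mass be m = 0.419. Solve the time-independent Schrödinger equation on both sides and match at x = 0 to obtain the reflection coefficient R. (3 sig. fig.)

R = 0.0218

On each side the TISE gives plane waves with k = √(2m(E − V))/ℏ: k₁ = √(2·0.419·5.22) = 2.091, k₂ = √(2·0.419·2.88) = 1.554.
Matching ψ and ψ′ at x = 0 gives r = (k₁ − k₂)/(k₁ + k₂), so R = r² = 0.02178 and T = 1 − R = 0.9782.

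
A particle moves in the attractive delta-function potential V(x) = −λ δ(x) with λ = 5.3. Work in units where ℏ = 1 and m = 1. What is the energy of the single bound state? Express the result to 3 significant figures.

E = -14.0

The bound state is ψ(x) = √κ e^{−κ|x|}. The derivative jump ψ'(0⁺) − ψ'(0⁻) = −(2mλ/ℏ²)ψ(0) fixes κ = mλ/ℏ² = 5.300.
Then E = −ℏ²κ²/(2m) = −mλ²/(2ℏ²) = -14.05.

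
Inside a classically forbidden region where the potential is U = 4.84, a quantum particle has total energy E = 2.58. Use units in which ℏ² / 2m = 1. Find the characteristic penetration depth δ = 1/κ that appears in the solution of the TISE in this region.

δ = 0.665

Since E < U the TISE in this region is ψ'' = κ²ψ with κ = √(2m(U − E))/ℏ.
κ = √(2 × 0.5 × 2.26) = 1.503. The penetration depth is δ = 1/κ = 0.665.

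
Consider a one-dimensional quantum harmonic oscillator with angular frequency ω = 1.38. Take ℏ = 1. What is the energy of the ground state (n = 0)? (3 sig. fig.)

E = 0.690

The oscillator eigenvalues are E_n = ℏω(n + ½), so E_0 = 1.38 × 0.5 = 0.6900.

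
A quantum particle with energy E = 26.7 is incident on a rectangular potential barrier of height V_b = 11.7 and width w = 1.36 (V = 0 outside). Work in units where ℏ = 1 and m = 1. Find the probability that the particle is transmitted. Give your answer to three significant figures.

T = 0.933

E > V_b: inside the barrier k₂ = √(2m(E − V_b))/ℏ = 5.477, k₂w = 7.449.
T = [1 + V_b² sin²(k₂w) / (4E(E − V_b))]⁻¹ = 1/1.072 = 0.933.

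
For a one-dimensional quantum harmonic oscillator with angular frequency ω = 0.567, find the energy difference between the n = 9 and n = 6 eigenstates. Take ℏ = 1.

E_n = ℏω(n + ½), so ΔE = (9 − 6) ℏω = 3 × 0.567 = 1.701.

ΔE = 1.70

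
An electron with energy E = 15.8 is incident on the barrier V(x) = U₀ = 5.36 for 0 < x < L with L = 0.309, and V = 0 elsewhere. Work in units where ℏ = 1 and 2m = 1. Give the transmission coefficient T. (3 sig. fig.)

T = 0.970

Above the barrier the interior wavenumber is k₂ = √(2m(E − U₀))/ℏ = 3.231, giving phase k₂L = 0.9984.
Matching at both interfaces gives T⁻¹ = 1 + U₀² sin²(k₂L) / [4E(E − U₀)] = 1.031, hence T = 0.970.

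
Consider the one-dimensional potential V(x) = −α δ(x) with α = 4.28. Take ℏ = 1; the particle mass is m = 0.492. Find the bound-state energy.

E = -4.51

The bound state is ψ(x) = √κ e^{−κ|x|}. The derivative jump ψ'(0⁺) − ψ'(0⁻) = −(2mα/ℏ²)ψ(0) fixes κ = mα/ℏ² = 2.106.
Then E = −ℏ²κ²/(2m) = −mα²/(2ℏ²) = -4.506.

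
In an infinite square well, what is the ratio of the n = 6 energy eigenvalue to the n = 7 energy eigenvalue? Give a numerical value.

0.734694

E_n = n²π²ℏ²/(2mL²) so the ratio is n₂²/n₁² = 36/49 = 0.734694.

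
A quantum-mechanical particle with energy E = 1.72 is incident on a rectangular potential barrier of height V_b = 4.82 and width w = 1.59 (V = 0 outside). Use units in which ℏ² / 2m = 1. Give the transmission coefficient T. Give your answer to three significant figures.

T = 0.0135

Since E < V_b the interior solution is evanescent with decay constant κ = √(2m(V_b − E))/ℏ = 1.761.
κw = 2.799, sinh(κw) = 8.188.
Matching ψ, ψ′ at both faces gives T = [1 + V_b² sinh²(κw) / (4E(V_b − E))]⁻¹ = 1/74.02 = 0.0135.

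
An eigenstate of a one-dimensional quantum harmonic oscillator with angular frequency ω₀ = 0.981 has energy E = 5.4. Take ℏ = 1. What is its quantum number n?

E_n = ℏω₀(n + ½) ⇒ n = E/(ℏω₀) − ½ = 5.4/0.981 − 0.5 = 5.005 → n = 5.

n = 5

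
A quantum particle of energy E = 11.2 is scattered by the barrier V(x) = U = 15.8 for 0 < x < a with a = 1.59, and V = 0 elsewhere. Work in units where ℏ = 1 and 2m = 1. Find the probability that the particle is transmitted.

Since E < U the interior solution is evanescent with decay constant κ = √(2m(U − E))/ℏ = 2.145.
κa = 3.410, sinh(κa) = 15.12.
Matching ψ, ψ′ at both faces gives T = [1 + U² sinh²(κa) / (4E(U − E))]⁻¹ = 1/277.9 = 0.00360.

T = 0.00360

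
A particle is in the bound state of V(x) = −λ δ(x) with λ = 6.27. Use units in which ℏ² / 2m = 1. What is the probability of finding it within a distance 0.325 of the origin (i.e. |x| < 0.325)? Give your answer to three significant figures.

The normalised bound state is ψ = √κ e^{−κ|x|} with κ = mλ/ℏ² = 3.135.
P(|x| < d) = ∫_{−d}^{d} κ e^{−2κ|x|} dx = 1 − e^{−2κd} = 1 − e^{−2.038} = 0.8697.

P = 0.870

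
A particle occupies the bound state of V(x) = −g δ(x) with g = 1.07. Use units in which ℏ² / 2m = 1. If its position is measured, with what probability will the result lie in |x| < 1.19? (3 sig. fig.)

P = 0.720

The normalised bound state is ψ = √κ e^{−κ|x|} with κ = mg/ℏ² = 0.5350.
P(|x| < d) = ∫_{−d}^{d} κ e^{−2κ|x|} dx = 1 − e^{−2κd} = 1 − e^{−1.273} = 0.7201.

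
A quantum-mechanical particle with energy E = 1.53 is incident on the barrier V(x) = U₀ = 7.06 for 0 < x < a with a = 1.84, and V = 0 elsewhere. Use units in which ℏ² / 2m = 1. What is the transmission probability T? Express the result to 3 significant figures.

T = 0.000474

E < U₀: inside the barrier ψ ∝ e^{±κx} with κ = √(2m(U₀ − E))/ℏ = 2.352.
κa = 4.327, sinh(κa) = 37.85.
Matching ψ, ψ′ at both faces gives T = [1 + U₀² sinh²(κa) / (4E(U₀ − E))]⁻¹ = 1/2111 = 0.000474.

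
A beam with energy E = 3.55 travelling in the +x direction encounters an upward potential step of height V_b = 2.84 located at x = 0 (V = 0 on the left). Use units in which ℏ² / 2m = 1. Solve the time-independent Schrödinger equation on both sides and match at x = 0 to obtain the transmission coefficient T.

The wavenumbers are k₁ = √(2mE)/ℏ = 1.884 on the left and k₂ = √(2m(E − V_b))/ℏ = 0.8426 on the right.
Matching ψ and ψ′ at x = 0 gives r = (k₁ − k₂)/(k₁ + k₂), so R = r² = 0.1459 and T = 1 − R = 0.8541.

T = 0.854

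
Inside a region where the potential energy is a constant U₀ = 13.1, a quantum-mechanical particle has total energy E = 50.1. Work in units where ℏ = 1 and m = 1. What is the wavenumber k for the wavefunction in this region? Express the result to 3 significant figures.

With E > U₀ the solution is oscillatory, ψ ∝ e^{±ikx} with k = √(2m(E − U₀))/ℏ.
k = √(2 × 1 × 37) = 8.602.

k = 8.60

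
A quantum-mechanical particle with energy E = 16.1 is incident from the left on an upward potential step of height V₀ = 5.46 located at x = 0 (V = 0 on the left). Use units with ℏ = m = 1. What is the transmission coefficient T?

The wavenumbers are k₁ = √(2mE)/ℏ = 5.675 on the left and k₂ = √(2m(E − V₀))/ℏ = 4.613 on the right.
Continuity of ψ and ψ′ at the step yields the reflection amplitude r = (k₁ − k₂)/(k₁ + k₂) = 0.1032; thus R = |r|² = 0.01065, T = 0.9894.

T = 0.989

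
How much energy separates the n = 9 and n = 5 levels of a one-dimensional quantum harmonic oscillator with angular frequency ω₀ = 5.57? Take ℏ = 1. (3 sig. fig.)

ΔE = 22.3

E_n = ℏω₀(n + ½), so ΔE = (9 − 5) ℏω₀ = 4 × 5.57 = 22.28.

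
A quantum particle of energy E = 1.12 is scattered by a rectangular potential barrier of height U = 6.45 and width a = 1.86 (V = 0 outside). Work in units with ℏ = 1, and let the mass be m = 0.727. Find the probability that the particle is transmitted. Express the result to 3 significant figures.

E < U: inside the barrier ψ ∝ e^{±κx} with κ = √(2m(U − E))/ℏ = 2.784.
κa = 5.178, sinh(κa) = 88.66.
The exact tunnelling result is T⁻¹ = 1 + U² sinh²(κa) / [4E(U − E)] = 13700, so T = 0.0000730.

T = 0.0000730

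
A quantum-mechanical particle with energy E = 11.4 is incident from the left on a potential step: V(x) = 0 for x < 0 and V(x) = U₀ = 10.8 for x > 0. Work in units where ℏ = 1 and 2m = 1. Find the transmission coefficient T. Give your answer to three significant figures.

T = 0.607

The wavenumbers are k₁ = √(2mE)/ℏ = 3.376 on the left and k₂ = √(2m(E − U₀))/ℏ = 0.7746 on the right.
Continuity of ψ and ψ′ at the step yields the reflection amplitude r = (k₁ − k₂)/(k₁ + k₂) = 0.6268; thus R = |r|² = 0.3929, T = 0.6071.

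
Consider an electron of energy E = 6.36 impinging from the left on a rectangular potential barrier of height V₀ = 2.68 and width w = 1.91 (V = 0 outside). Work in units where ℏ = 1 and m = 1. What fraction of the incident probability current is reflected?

Above the barrier the interior wavenumber is k₂ = √(2m(E − V₀))/ℏ = 2.713, giving phase k₂w = 5.182.
Matching at both interfaces gives T⁻¹ = 1 + V₀² sin²(k₂w) / [4E(E − V₀)] = 1.061, hence T = 0.942.
R = 1 − T = 0.0575.

R = 0.0575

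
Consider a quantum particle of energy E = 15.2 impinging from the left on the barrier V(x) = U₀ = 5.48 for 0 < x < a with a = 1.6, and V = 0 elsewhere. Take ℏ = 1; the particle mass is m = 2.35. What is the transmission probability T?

E > U₀: inside the barrier k₂ = √(2m(E − U₀))/ℏ = 6.759, k₂a = 10.81.
T = [1 + U₀² sin²(k₂a) / (4E(E − U₀))]⁻¹ = 1/1.049 = 0.953.

T = 0.953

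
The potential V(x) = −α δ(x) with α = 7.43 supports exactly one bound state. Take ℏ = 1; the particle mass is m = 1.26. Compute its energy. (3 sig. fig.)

The bound state is ψ(x) = √κ e^{−κ|x|}. The derivative jump ψ'(0⁺) − ψ'(0⁻) = −(2mα/ℏ²)ψ(0) fixes κ = mα/ℏ² = 9.362.
Then E = −ℏ²κ²/(2m) = −mα²/(2ℏ²) = -34.78.

E = -34.8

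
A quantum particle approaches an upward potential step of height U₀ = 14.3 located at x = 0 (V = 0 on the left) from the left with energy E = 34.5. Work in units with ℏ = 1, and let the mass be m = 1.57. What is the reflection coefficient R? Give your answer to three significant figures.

On each side the TISE gives plane waves with k = √(2m(E − V))/ℏ: k₁ = √(2·1.57·34.5) = 10.41, k₂ = √(2·1.57·20.2) = 7.964.
Continuity of ψ and ψ′ at the step yields the reflection amplitude r = (k₁ − k₂)/(k₁ + k₂) = 0.1330; thus R = |r|² = 0.01770, T = 0.9823.

R = 0.0177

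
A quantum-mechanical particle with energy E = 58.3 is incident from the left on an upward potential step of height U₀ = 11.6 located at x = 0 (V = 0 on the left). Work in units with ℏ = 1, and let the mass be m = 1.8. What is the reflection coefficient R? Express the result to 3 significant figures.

The wavenumbers are k₁ = √(2mE)/ℏ = 14.49 on the left and k₂ = √(2m(E − U₀))/ℏ = 12.97 on the right.
Continuity of ψ and ψ′ at the step yields the reflection amplitude r = (k₁ − k₂)/(k₁ + k₂) = 0.05541; thus R = |r|² = 0.003070, T = 0.9969.

R = 0.00307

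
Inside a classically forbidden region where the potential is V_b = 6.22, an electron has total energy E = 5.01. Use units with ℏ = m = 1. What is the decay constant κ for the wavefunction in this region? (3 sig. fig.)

Since E < V_b the TISE in this region is ψ'' = κ²ψ with κ = √(2m(V_b − E))/ℏ.
κ = √(2 × 1 × 1.21) = 1.556.

κ = 1.56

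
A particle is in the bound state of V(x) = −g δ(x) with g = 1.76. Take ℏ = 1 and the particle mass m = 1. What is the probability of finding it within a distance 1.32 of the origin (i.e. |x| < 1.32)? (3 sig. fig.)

The normalised bound state is ψ = √κ e^{−κ|x|} with κ = mg/ℏ² = 1.760.
P(|x| < d) = ∫_{−d}^{d} κ e^{−2κ|x|} dx = 1 − e^{−2κd} = 1 − e^{−4.646} = 0.9904.

P = 0.990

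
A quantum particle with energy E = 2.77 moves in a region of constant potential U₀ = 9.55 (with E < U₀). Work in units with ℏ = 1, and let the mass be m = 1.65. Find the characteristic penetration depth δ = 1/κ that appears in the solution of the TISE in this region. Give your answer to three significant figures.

δ = 0.211

Since E < U₀ the TISE in this region is ψ'' = κ²ψ with κ = √(2m(U₀ − E))/ℏ.
κ = √(2 × 1.65 × 6.78) = 4.730. The penetration depth is δ = 1/κ = 0.211.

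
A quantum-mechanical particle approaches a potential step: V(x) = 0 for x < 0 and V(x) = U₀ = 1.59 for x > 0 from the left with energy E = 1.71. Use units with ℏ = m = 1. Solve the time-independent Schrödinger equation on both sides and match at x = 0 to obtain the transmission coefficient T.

On each side the TISE gives plane waves with k = √(2m(E − V))/ℏ: k₁ = √(2·1·1.71) = 1.849, k₂ = √(2·1·0.12) = 0.4899.
Matching ψ and ψ′ at x = 0 gives r = (k₁ − k₂)/(k₁ + k₂), so R = r² = 0.3377 and T = 1 − R = 0.6623.

T = 0.662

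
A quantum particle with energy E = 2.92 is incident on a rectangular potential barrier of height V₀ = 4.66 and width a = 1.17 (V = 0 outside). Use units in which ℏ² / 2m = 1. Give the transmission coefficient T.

T = 0.158

E < V₀: inside the barrier ψ ∝ e^{±κx} with κ = √(2m(V₀ − E))/ℏ = 1.319.
κa = 1.543, sinh(κa) = 2.233.
Matching ψ, ψ′ at both faces gives T = [1 + V₀² sinh²(κa) / (4E(V₀ − E))]⁻¹ = 1/6.329 = 0.158.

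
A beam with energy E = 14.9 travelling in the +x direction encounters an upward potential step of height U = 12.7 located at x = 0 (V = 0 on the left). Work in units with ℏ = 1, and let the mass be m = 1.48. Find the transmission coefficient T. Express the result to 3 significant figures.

T = 0.802

On each side the TISE gives plane waves with k = √(2m(E − V))/ℏ: k₁ = √(2·1.48·14.9) = 6.641, k₂ = √(2·1.48·2.2) = 2.552.
Continuity of ψ and ψ′ at the step yields the reflection amplitude r = (k₁ − k₂)/(k₁ + k₂) = 0.4448; thus R = |r|² = 0.1979, T = 0.8021.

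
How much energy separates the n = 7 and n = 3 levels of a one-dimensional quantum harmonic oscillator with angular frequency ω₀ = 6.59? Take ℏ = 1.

ΔE = 26.4

E_n = ℏω₀(n + ½), so ΔE = (7 − 3) ℏω₀ = 4 × 6.59 = 26.36.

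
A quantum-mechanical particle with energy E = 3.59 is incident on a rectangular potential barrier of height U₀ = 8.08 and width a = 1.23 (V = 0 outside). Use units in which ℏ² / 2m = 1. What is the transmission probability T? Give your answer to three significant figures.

E < U₀: inside the barrier ψ ∝ e^{±κx} with κ = √(2m(U₀ − E))/ℏ = 2.119.
κa = 2.606, sinh(κa) = 6.738.
Matching ψ, ψ′ at both faces gives T = [1 + U₀² sinh²(κa) / (4E(U₀ − E))]⁻¹ = 1/46.97 = 0.0213.

T = 0.0213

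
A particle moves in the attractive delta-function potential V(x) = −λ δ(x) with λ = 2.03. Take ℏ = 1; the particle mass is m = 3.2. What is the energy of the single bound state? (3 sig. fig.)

The bound state is ψ(x) = √κ e^{−κ|x|}. The derivative jump ψ'(0⁺) − ψ'(0⁻) = −(2mλ/ℏ²)ψ(0) fixes κ = mλ/ℏ² = 6.496.
Then E = −ℏ²κ²/(2m) = −mλ²/(2ℏ²) = -6.593.

E = -6.59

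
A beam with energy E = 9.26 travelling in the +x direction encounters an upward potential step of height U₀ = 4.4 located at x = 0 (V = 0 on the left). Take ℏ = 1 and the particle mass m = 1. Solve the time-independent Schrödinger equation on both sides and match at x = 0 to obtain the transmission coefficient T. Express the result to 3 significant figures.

On each side the TISE gives plane waves with k = √(2m(E − V))/ℏ: k₁ = √(2·1·9.26) = 4.303, k₂ = √(2·1·4.86) = 3.118.
Matching ψ and ψ′ at x = 0 gives r = (k₁ − k₂)/(k₁ + k₂), so R = r² = 0.02553 and T = 1 − R = 0.9745.

T = 0.974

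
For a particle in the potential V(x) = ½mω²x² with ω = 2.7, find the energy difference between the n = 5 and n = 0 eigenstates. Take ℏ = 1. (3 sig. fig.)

E_n = ℏω(n + ½), so ΔE = (5 − 0) ℏω = 5 × 2.7 = 13.50.

ΔE = 13.5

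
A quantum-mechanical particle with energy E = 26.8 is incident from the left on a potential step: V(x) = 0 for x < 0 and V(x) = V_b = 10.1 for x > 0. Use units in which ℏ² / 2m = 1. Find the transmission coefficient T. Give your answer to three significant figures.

On each side the TISE gives plane waves with k = √(2m(E − V))/ℏ: k₁ = √(2·½·26.8) = 5.177, k₂ = √(2·½·16.7) = 4.087.
Continuity of ψ and ψ′ at the step yields the reflection amplitude r = (k₁ − k₂)/(k₁ + k₂) = 0.1177; thus R = |r|² = 0.01385, T = 0.9861.

T = 0.986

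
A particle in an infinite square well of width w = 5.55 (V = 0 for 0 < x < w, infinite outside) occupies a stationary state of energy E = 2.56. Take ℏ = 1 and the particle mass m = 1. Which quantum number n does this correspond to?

For an infinite well E_n = n²π²ℏ²/(2mw²), so n = (w/πℏ)√(2mE).
n = (5.55/π) × √(2 × 1 × 2.56) = 3.997 → n = 4.

n = 4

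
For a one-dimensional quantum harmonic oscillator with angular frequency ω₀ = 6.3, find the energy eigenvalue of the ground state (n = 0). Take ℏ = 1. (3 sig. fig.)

E = 3.15

The oscillator eigenvalues are E_n = ℏω₀(n + ½), so E_0 = 6.3 × 0.5 = 3.150.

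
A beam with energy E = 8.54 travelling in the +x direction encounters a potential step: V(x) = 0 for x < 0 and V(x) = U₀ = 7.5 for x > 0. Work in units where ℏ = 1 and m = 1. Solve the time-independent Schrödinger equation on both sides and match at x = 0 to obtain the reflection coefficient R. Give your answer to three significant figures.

R = 0.233

The wavenumbers are k₁ = √(2mE)/ℏ = 4.133 on the left and k₂ = √(2m(E − U₀))/ℏ = 1.442 on the right.
Continuity of ψ and ψ′ at the step yields the reflection amplitude r = (k₁ − k₂)/(k₁ + k₂) = 0.4826; thus R = |r|² = 0.2329, T = 0.7671.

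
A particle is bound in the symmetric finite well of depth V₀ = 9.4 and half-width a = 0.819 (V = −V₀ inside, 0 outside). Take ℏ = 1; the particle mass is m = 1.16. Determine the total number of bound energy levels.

N = 3

The dimensionless depth is z₀ = a√(2mV₀)/ℏ = 0.819 × √(21.81) = 3.825.
The even/odd transcendental equations gain one root per π/2 in z₀, giving N = 1 + ⌊2z₀/π⌋ = 1 + ⌊2.435⌋ = 3.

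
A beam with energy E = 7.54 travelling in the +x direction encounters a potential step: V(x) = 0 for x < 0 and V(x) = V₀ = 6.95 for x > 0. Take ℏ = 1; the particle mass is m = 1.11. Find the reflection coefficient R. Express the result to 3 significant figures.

R = 0.317

The wavenumbers are k₁ = √(2mE)/ℏ = 4.091 on the left and k₂ = √(2m(E − V₀))/ℏ = 1.144 on the right.
Continuity of ψ and ψ′ at the step yields the reflection amplitude r = (k₁ − k₂)/(k₁ + k₂) = 0.5628; thus R = |r|² = 0.3168, T = 0.6832.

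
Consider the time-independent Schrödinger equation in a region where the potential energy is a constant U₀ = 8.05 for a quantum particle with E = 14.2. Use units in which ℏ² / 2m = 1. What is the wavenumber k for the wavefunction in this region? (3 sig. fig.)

With E > U₀ the solution is oscillatory, ψ ∝ e^{±ikx} with k = √(2m(E − U₀))/ℏ.
k = √(2 × 0.5 × 6.15) = 2.480.

k = 2.48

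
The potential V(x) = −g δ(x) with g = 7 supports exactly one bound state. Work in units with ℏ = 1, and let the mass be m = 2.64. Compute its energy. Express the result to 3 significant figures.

E = -64.7

The bound state is ψ(x) = √κ e^{−κ|x|}. The derivative jump ψ'(0⁺) − ψ'(0⁻) = −(2mg/ℏ²)ψ(0) fixes κ = mg/ℏ² = 18.48.
Then E = −ℏ²κ²/(2m) = −mg²/(2ℏ²) = -64.68.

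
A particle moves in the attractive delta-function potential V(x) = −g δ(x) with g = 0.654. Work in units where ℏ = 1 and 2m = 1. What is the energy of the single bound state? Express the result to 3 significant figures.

For x ≠ 0 the bound state is ψ ∝ e^{−κ|x|}; integrating the TISE across the delta gives the cusp condition 2κ = 2mg/ℏ², so κ = 0.3270.
Then E = −ℏ²κ²/(2m) = −mg²/(2ℏ²) = -0.1069.

E = -0.107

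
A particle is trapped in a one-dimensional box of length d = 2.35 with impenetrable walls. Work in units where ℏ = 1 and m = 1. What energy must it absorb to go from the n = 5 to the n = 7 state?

ΔE = 21.4

E_n = n²π²ℏ²/(2md²), so ΔE = (7² − 5²) π²ℏ²/(2md²).
ΔE = 24 × π² / (2 × 1 × 2.35²) = 21.45.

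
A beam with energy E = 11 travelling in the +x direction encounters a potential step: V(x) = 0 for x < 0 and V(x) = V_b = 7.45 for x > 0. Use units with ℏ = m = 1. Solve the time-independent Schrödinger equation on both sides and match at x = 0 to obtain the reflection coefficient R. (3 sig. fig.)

R = 0.0759

The wavenumbers are k₁ = √(2mE)/ℏ = 4.690 on the left and k₂ = √(2m(E − V_b))/ℏ = 2.665 on the right.
Continuity of ψ and ψ′ at the step yields the reflection amplitude r = (k₁ − k₂)/(k₁ + k₂) = 0.2754; thus R = |r|² = 0.07587, T = 0.9241.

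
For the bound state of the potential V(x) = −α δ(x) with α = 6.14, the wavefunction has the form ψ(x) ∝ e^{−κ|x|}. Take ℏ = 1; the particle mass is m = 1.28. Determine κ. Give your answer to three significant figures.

Integrate −(ℏ²/2m)ψ'' − αδ(x)ψ = Eψ from −ε to +ε: the ψ'' term gives ψ'(0⁺) − ψ'(0⁻) and the δ term gives −(2mα/ℏ²)ψ(0).
With ψ ∝ e^{−κ|x|} this yields −2κ = −2mα/ℏ², so κ = mα/ℏ² = 7.859.

κ = 7.86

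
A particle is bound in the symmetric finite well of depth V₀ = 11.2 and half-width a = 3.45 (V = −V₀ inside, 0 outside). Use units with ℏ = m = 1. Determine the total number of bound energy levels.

N = 11

Define the well-strength parameter z₀ = (a/ℏ)√(2mV₀) = 3.45 × √(2·1·11.2) = 16.33.
A new bound state (alternating even/odd) appears each time z₀ passes a multiple of π/2, so N = ⌊2z₀/π⌋ + 1 = ⌊10.39⌋ + 1 = 11.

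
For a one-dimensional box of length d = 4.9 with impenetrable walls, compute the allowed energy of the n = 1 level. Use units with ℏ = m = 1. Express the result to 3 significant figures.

The infinite-well eigenfunctions ψ_n = √(2/d) sin(nπx/d) vanish at both walls, giving E_n = n²π²ℏ²/(2md²).
E_1 = 1² × π² / (2 × 1 × 4.9²) = 0.2055.

E = 0.206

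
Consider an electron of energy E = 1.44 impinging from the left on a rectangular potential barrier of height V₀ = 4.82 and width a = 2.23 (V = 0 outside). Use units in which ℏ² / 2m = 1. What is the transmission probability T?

T = 0.000921

Since E < V₀ the interior solution is evanescent with decay constant κ = √(2m(V₀ − E))/ℏ = 1.838.
κa = 4.100, sinh(κa) = 30.16.
The exact tunnelling result is T⁻¹ = 1 + V₀² sinh²(κa) / [4E(V₀ − E)] = 1086, so T = 0.000921.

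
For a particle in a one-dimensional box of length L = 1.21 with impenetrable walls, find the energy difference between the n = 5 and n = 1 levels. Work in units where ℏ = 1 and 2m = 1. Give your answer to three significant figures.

E_n = n²π²ℏ²/(2mL²), so ΔE = (5² − 1²) π²ℏ²/(2mL²).
ΔE = 24 × π² / (2 × 0.5 × 1.21²) = 161.8.

ΔE = 162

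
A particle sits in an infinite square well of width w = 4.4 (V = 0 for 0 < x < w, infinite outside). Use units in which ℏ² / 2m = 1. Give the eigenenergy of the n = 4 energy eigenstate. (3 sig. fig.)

Requiring ψ(0) = ψ(w) = 0 quantises k = nπ/w, hence E_n = ℏ²k²/2m = n²π²ℏ²/(2mw²).
E_4 = 4² × π² / (2 × 0.5 × 4.4²) = 8.157.

E = 8.16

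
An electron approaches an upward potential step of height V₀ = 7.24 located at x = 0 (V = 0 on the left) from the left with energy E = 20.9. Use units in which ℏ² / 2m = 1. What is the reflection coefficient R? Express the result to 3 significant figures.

R = 0.0112

On each side the TISE gives plane waves with k = √(2m(E − V))/ℏ: k₁ = √(2·½·20.9) = 4.572, k₂ = √(2·½·13.66) = 3.696.
Continuity of ψ and ψ′ at the step yields the reflection amplitude r = (k₁ − k₂)/(k₁ + k₂) = 0.1059; thus R = |r|² = 0.01122, T = 0.9888.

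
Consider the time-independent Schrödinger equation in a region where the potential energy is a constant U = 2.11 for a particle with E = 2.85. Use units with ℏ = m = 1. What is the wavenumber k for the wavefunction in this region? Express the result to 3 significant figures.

k = 1.22

With E > U the solution is oscillatory, ψ ∝ e^{±ikx} with k = √(2m(E − U))/ℏ.
k = √(2 × 1 × 0.74) = 1.217.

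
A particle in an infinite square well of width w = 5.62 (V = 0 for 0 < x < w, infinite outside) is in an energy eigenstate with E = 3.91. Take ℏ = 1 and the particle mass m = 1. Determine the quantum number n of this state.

n = 5

From E_n = n²π²ℏ²/(2mw²) invert to n = √(2mw²E)/(πℏ).
n = (5.62/π) × √(2 × 1 × 3.91) = 5.003 → n = 5.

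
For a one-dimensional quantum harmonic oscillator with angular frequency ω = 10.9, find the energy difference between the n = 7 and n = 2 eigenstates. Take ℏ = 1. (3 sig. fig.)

ΔE = 54.5

E_n = ℏω(n + ½), so ΔE = (7 − 2) ℏω = 5 × 10.9 = 54.50.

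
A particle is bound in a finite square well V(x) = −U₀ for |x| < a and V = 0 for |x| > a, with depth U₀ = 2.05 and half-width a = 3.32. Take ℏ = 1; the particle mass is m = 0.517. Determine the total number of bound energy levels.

Define the well-strength parameter z₀ = (a/ℏ)√(2mU₀) = 3.32 × √(2·0.517·2.05) = 4.834.
A new bound state (alternating even/odd) appears each time z₀ passes a multiple of π/2, so N = ⌊2z₀/π⌋ + 1 = ⌊3.077⌋ + 1 = 4.

N = 4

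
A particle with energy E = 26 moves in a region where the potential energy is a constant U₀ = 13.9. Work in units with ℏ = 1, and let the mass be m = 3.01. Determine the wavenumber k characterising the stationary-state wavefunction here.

k = 8.53

With E > U₀ the solution is oscillatory, ψ ∝ e^{±ikx} with k = √(2m(E − U₀))/ℏ.
k = √(2 × 3.01 × 12.1) = 8.535.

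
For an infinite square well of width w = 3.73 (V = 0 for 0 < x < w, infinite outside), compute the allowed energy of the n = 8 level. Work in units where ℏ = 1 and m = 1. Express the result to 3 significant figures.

E = 22.7

The infinite-well eigenfunctions ψ_n = √(2/w) sin(nπx/w) vanish at both walls, giving E_n = n²π²ℏ²/(2mw²).
E_8 = 8² × π² / (2 × 1 × 3.73²) = 22.70.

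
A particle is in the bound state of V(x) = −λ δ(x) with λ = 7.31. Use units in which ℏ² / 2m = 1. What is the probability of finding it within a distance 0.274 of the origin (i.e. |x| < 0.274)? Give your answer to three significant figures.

The normalised bound state is ψ = √κ e^{−κ|x|} with κ = mλ/ℏ² = 3.655.
P(|x| < d) = ∫_{−d}^{d} κ e^{−2κ|x|} dx = 1 − e^{−2κd} = 1 − e^{−2.003} = 0.8651.

P = 0.865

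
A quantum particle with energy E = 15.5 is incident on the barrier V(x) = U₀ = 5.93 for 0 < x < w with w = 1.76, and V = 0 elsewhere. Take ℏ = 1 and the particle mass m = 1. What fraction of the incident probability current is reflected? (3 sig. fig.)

Above the barrier the interior wavenumber is k₂ = √(2m(E − U₀))/ℏ = 4.375, giving phase k₂w = 7.700.
Matching at both interfaces gives T⁻¹ = 1 + U₀² sin²(k₂w) / [4E(E − U₀)] = 1.058, hence T = 0.945.
R = 1 − T = 0.0547.

R = 0.0547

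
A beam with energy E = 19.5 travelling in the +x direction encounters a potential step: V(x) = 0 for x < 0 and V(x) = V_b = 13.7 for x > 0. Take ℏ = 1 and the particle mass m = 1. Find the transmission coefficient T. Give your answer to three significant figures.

On each side the TISE gives plane waves with k = √(2m(E − V))/ℏ: k₁ = √(2·1·19.5) = 6.245, k₂ = √(2·1·5.8) = 3.406.
Continuity of ψ and ψ′ at the step yields the reflection amplitude r = (k₁ − k₂)/(k₁ + k₂) = 0.2942; thus R = |r|² = 0.08654, T = 0.9135.

T = 0.913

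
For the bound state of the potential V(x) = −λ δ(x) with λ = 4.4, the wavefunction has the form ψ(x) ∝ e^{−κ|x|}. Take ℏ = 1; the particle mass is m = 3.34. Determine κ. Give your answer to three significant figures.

κ = 14.7

Integrating the TISE across x = 0 gives the cusp condition ψ'(0⁺) − ψ'(0⁻) = −(2mλ/ℏ²)ψ(0).
With ψ ∝ e^{−κ|x|} this yields −2κ = −2mλ/ℏ², so κ = mλ/ℏ² = 14.70.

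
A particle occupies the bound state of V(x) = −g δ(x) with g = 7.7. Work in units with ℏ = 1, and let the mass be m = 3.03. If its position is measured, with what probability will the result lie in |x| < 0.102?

The normalised bound state is ψ = √κ e^{−κ|x|} with κ = mg/ℏ² = 23.33.
P(|x| < d) = ∫_{−d}^{d} κ e^{−2κ|x|} dx = 1 − e^{−2κd} = 1 − e^{−4.760} = 0.9914.

P = 0.991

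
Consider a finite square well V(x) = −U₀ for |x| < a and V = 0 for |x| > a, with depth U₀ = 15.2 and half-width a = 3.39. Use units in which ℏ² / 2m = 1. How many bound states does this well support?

Define the well-strength parameter z₀ = (a/ℏ)√(2mU₀) = 3.39 × √(2·0.5·15.2) = 13.22.
The even/odd transcendental equations gain one root per π/2 in z₀, giving N = 1 + ⌊2z₀/π⌋ = 1 + ⌊8.414⌋ = 9.

N = 9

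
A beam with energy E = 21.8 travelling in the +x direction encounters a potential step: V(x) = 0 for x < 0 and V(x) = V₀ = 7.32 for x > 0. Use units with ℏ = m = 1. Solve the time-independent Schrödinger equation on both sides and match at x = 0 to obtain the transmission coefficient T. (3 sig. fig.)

T = 0.990

The wavenumbers are k₁ = √(2mE)/ℏ = 6.603 on the left and k₂ = √(2m(E − V₀))/ℏ = 5.381 on the right.
Matching ψ and ψ′ at x = 0 gives r = (k₁ − k₂)/(k₁ + k₂), so R = r² = 0.01039 and T = 1 − R = 0.9896.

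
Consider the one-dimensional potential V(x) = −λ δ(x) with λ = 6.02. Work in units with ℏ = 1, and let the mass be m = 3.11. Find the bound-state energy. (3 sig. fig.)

For x ≠ 0 the bound state is ψ ∝ e^{−κ|x|}; integrating the TISE across the delta gives the cusp condition 2κ = 2mλ/ℏ², so κ = 18.72.
Then E = −ℏ²κ²/(2m) = −mλ²/(2ℏ²) = -56.35.

E = -56.4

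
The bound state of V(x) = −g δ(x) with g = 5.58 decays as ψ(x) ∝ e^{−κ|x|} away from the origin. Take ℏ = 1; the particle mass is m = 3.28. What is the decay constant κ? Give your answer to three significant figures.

κ = 18.3

Integrating the TISE across x = 0 gives the cusp condition ψ'(0⁺) − ψ'(0⁻) = −(2mg/ℏ²)ψ(0).
With ψ ∝ e^{−κ|x|} this yields −2κ = −2mg/ℏ², so κ = mg/ℏ² = 18.30.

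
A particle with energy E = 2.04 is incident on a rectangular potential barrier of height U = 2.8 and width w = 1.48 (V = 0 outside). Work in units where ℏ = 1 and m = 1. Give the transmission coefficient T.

E < U: inside the barrier ψ ∝ e^{±κx} with κ = √(2m(U − E))/ℏ = 1.233.
κw = 1.825, sinh(κw) = 3.020.
The exact tunnelling result is T⁻¹ = 1 + U² sinh²(κw) / [4E(U − E)] = 12.53, so T = 0.0798.

T = 0.0798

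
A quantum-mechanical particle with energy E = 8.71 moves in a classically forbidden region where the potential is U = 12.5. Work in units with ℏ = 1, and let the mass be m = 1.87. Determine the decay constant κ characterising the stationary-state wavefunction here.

κ = 3.76

Since E < U the TISE in this region is ψ'' = κ²ψ with κ = √(2m(U − E))/ℏ.
κ = √(2 × 1.87 × 3.79) = 3.765.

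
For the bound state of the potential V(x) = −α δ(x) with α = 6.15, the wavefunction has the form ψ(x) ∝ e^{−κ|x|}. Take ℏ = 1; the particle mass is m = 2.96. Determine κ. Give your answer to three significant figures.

κ = 18.2

Integrate −(ℏ²/2m)ψ'' − αδ(x)ψ = Eψ from −ε to +ε: the ψ'' term gives ψ'(0⁺) − ψ'(0⁻) and the δ term gives −(2mα/ℏ²)ψ(0).
With ψ ∝ e^{−κ|x|} this yields −2κ = −2mα/ℏ², so κ = mα/ℏ² = 18.20.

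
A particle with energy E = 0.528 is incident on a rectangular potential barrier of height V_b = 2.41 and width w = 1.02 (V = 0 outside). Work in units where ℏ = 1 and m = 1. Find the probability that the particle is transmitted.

T = 0.0516

E < V_b: inside the barrier ψ ∝ e^{±κx} with κ = √(2m(V_b − E))/ℏ = 1.940.
κw = 1.979, sinh(κw) = 3.548.
The exact tunnelling result is T⁻¹ = 1 + V_b² sinh²(κw) / [4E(V_b − E)] = 19.40, so T = 0.0516.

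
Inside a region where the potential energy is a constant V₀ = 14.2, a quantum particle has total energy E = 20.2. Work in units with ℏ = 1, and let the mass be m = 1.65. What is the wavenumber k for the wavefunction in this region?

k = 4.45

With E > V₀ the solution is oscillatory, ψ ∝ e^{±ikx} with k = √(2m(E − V₀))/ℏ.
k = √(2 × 1.65 × 6) = 4.450.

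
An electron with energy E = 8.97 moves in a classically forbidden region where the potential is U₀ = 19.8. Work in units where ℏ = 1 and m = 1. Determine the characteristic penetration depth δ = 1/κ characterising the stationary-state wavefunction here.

Since E < U₀ the TISE in this region is ψ'' = κ²ψ with κ = √(2m(U₀ − E))/ℏ.
κ = √(2 × 1 × 10.83) = 4.654. The penetration depth is δ = 1/κ = 0.215.

δ = 0.215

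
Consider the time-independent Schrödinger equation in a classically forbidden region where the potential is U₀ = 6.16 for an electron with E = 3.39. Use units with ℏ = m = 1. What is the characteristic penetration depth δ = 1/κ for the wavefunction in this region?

δ = 0.425

Since E < U₀ the TISE in this region is ψ'' = κ²ψ with κ = √(2m(U₀ − E))/ℏ.
κ = √(2 × 1 × 2.77) = 2.354. The penetration depth is δ = 1/κ = 0.425.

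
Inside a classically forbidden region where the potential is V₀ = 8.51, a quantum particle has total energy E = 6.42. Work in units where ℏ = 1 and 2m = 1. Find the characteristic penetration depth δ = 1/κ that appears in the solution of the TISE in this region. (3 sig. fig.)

Since E < V₀ the TISE in this region is ψ'' = κ²ψ with κ = √(2m(V₀ − E))/ℏ.
κ = √(2 × 0.5 × 2.09) = 1.446. The penetration depth is δ = 1/κ = 0.692.

δ = 0.692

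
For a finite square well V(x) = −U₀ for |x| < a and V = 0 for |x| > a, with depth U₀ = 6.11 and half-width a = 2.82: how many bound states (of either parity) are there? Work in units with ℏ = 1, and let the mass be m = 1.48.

Define the well-strength parameter z₀ = (a/ℏ)√(2mU₀) = 2.82 × √(2·1.48·6.11) = 11.99.
A new bound state (alternating even/odd) appears each time z₀ passes a multiple of π/2, so N = ⌊2z₀/π⌋ + 1 = ⌊7.635⌋ + 1 = 8.

N = 8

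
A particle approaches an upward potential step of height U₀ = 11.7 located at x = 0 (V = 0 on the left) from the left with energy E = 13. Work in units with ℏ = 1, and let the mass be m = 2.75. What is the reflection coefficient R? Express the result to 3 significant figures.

The wavenumbers are k₁ = √(2mE)/ℏ = 8.456 on the left and k₂ = √(2m(E − U₀))/ℏ = 2.674 on the right.
Matching ψ and ψ′ at x = 0 gives r = (k₁ − k₂)/(k₁ + k₂), so R = r² = 0.2699 and T = 1 − R = 0.7301.

R = 0.270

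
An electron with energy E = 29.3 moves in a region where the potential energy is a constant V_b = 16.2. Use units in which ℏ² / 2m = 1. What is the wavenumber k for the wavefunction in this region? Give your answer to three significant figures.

k = 3.62

With E > V_b the solution is oscillatory, ψ ∝ e^{±ikx} with k = √(2m(E − V_b))/ℏ.
k = √(2 × 0.5 × 13.1) = 3.619.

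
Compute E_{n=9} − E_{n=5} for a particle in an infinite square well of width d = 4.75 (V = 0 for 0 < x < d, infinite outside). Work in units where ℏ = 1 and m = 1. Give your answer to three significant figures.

E_n = n²π²ℏ²/(2md²), so ΔE = (9² − 5²) π²ℏ²/(2md²).
ΔE = 56 × π² / (2 × 1 × 4.75²) = 12.25.

ΔE = 12.2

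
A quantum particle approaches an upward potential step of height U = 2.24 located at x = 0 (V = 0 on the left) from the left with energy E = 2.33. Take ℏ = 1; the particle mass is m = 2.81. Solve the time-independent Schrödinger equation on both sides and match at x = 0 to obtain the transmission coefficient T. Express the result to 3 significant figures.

T = 0.549

The wavenumbers are k₁ = √(2mE)/ℏ = 3.619 on the left and k₂ = √(2m(E − U))/ℏ = 0.7112 on the right.
Continuity of ψ and ψ′ at the step yields the reflection amplitude r = (k₁ − k₂)/(k₁ + k₂) = 0.6715; thus R = |r|² = 0.4509, T = 0.5491.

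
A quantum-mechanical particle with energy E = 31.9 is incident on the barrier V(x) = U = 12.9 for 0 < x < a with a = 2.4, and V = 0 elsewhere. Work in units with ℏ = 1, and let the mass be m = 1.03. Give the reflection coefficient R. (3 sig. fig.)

R = 0.0273

E > U: inside the barrier k₂ = √(2m(E − U))/ℏ = 6.256, k₂a = 15.01.
T = [1 + U² sin²(k₂a) / (4E(E − U))]⁻¹ = 1/1.028 = 0.973.
R = 1 − T = 0.0273.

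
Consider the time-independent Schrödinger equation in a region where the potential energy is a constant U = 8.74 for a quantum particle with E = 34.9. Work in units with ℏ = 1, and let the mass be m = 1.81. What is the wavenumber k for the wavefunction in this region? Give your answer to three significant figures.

With E > U the solution is oscillatory, ψ ∝ e^{±ikx} with k = √(2m(E − U))/ℏ.
k = √(2 × 1.81 × 26.16) = 9.731.

k = 9.73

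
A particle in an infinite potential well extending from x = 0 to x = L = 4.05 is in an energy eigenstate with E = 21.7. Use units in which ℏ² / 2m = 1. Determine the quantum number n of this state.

n = 6

From E_n = n²π²ℏ²/(2mL²) invert to n = √(2mL²E)/(πℏ).
n = (4.05/π) × √(2 × 0.5 × 21.7) = 6.005 → n = 6.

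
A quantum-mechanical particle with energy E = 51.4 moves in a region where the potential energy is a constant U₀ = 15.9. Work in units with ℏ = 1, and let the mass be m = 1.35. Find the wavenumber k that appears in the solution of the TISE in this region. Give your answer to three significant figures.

With E > U₀ the solution is oscillatory, ψ ∝ e^{±ikx} with k = √(2m(E − U₀))/ℏ.
k = √(2 × 1.35 × 35.5) = 9.790.

k = 9.79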